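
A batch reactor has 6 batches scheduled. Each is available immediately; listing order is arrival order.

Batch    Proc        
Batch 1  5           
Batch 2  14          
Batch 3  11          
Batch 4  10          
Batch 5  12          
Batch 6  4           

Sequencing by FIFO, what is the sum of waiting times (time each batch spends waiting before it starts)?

FIFO (arrival order): Batch 1 Batch 2 Batch 3 Batch 4 Batch 5 Batch 6.
Batch 1: waits 0, runs 0→5
Batch 2: waits 5, runs 5→19
Batch 3: waits 19, runs 19→30
Batch 4: waits 30, runs 30→40
Batch 5: waits 40, runs 40→52
Batch 6: waits 52, runs 52→56
Sum = 0+5+19+30+40+52 = 146.

146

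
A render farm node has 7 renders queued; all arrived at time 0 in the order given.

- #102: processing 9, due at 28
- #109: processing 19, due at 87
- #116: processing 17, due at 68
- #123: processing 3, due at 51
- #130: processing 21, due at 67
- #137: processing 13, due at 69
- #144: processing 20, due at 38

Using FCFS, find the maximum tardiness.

FIFO (arrival order): #102 #109 #116 #123 #130 #137 #144.
#102: 0→9, due 28, tardiness 0
#109: 9→28, due 87, tardiness 0
#116: 28→45, due 68, tardiness 0
#123: 45→48, due 51, tardiness 0
#130: 48→69, due 67, tardiness 2
#137: 69→82, due 69, tardiness 13
#144: 82→102, due 38, tardiness 64
Maximum = 64.

64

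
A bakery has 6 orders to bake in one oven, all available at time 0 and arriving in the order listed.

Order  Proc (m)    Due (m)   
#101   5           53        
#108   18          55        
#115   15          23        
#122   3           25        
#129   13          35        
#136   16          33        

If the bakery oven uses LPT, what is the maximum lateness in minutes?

45

LPT (decreasing processing time): #108 #136 #115 #129 #101 #122.
#108: 0→18, due 55, lateness -37
#136: 18→34, due 33, lateness 1
#115: 34→49, due 23, lateness 26
#129: 49→62, due 35, lateness 27
#101: 62→67, due 53, lateness 14
#122: 67→70, due 25, lateness 45
Maximum = 45.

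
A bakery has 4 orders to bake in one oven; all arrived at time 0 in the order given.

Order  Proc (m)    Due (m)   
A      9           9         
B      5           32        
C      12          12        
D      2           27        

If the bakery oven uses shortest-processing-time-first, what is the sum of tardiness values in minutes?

23

SPT (increasing processing time): D B A C.
D: 0→2, due 27, tardiness 0
B: 2→7, due 32, tardiness 0
A: 7→16, due 9, tardiness 7
C: 16→28, due 12, tardiness 16
Sum = 0+0+7+16 = 23.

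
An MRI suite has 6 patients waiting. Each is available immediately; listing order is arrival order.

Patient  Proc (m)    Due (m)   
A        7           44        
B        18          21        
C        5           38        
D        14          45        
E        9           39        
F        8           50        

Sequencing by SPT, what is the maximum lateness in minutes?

40

SPT (increasing processing time): C A F E D B.
C: 0→5, due 38, lateness -33
A: 5→12, due 44, lateness -32
F: 12→20, due 50, lateness -30
E: 20→29, due 39, lateness -10
D: 29→43, due 45, lateness -2
B: 43→61, due 21, lateness 40
Maximum = 40.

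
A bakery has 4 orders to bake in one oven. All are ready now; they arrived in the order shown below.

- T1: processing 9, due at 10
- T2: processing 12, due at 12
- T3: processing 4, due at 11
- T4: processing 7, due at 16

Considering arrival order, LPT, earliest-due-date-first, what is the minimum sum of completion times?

FIFO (arrival order): T1 T2 T3 T4.
T1: 0→9
T2: 9→21
T3: 21→25
T4: 25→32
Sum = 9+21+25+32 = 87.
LPT (decreasing processing time): T2 T1 T4 T3.
T2: 0→12
T1: 12→21
T4: 21→28
T3: 28→32
Sum = 12+21+28+32 = 93.
EDD (increasing due date): T1 T3 T2 T4.
T1: 0→9
T3: 9→13
T2: 13→25
T4: 25→32
Sum = 9+13+25+32 = 79.
FIFO 87, LPT 93, EDD 79 → minimum 79.

79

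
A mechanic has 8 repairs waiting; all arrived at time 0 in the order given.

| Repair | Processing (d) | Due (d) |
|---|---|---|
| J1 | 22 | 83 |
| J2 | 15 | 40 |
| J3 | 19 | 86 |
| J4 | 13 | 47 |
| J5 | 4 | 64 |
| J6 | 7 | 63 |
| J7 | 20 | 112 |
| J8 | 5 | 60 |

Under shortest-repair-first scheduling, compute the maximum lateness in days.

22

SPT (increasing processing time): J5 J8 J6 J4 J2 J3 J7 J1.
J5: 0→4, due 64, lateness -60
J8: 4→9, due 60, lateness -51
J6: 9→16, due 63, lateness -47
J4: 16→29, due 47, lateness -18
J2: 29→44, due 40, lateness 4
J3: 44→63, due 86, lateness -23
J7: 63→83, due 112, lateness -29
J1: 83→105, due 83, lateness 22
Maximum = 22.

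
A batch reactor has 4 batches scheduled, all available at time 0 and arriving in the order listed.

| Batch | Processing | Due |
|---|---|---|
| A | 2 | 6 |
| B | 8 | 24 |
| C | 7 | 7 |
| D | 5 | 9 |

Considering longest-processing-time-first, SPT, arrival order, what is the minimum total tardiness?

7

LPT (decreasing processing time): B C D A.
B: 0→8, due 24, tardiness 0
C: 8→15, due 7, tardiness 8
D: 15→20, due 9, tardiness 11
A: 20→22, due 6, tardiness 16
Sum = 0+8+11+16 = 35.
SPT (increasing processing time): A D C B.
A: 0→2, due 6, tardiness 0
D: 2→7, due 9, tardiness 0
C: 7→14, due 7, tardiness 7
B: 14→22, due 24, tardiness 0
Sum = 0+0+7+0 = 7.
FIFO (arrival order): A B C D.
A: 0→2, due 6, tardiness 0
B: 2→10, due 24, tardiness 0
C: 10→17, due 7, tardiness 10
D: 17→22, due 9, tardiness 13
Sum = 0+0+10+13 = 23.
LPT 35, SPT 7, FIFO 23 → minimum 7.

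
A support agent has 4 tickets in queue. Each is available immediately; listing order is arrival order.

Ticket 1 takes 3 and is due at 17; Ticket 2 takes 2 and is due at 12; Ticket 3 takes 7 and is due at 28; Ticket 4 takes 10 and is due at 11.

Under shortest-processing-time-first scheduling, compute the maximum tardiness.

SPT (increasing processing time): Ticket 2 Ticket 1 Ticket 3 Ticket 4.
Ticket 2: 0→2, due 12, tardiness 0
Ticket 1: 2→5, due 17, tardiness 0
Ticket 3: 5→12, due 28, tardiness 0
Ticket 4: 12→22, due 11, tardiness 11
Maximum = 11.

11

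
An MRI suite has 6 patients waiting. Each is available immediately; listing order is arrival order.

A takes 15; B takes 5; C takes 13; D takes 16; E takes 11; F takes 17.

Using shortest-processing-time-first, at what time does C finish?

SPT (increasing processing time): B E C A D F.
B: 0→5
E: 5→16
C: 16→29

29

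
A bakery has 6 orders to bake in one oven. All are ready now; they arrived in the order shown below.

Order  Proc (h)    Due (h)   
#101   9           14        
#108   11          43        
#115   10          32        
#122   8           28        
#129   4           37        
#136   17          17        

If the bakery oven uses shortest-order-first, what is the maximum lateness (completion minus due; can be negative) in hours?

SPT (increasing processing time): #129 #122 #101 #115 #108 #136.
#129: 0→4, due 37, lateness -33
#122: 4→12, due 28, lateness -16
#101: 12→21, due 14, lateness 7
#115: 21→31, due 32, lateness -1
#108: 31→42, due 43, lateness -1
#136: 42→59, due 17, lateness 42
Maximum = 42.

42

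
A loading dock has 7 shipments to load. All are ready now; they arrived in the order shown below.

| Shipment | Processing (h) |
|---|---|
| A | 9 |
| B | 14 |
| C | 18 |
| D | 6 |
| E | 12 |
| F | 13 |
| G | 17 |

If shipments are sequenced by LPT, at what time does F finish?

62

LPT (decreasing processing time): C G B F E A D.
C: 0→18
G: 18→35
B: 35→49
F: 49→62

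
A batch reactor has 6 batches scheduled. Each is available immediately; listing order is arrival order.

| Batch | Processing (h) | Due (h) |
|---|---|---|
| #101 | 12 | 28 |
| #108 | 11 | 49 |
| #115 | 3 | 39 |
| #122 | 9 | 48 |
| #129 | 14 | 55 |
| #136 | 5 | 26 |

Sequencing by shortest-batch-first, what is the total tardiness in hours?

12

SPT (increasing processing time): #115 #136 #122 #108 #101 #129.
#115: 0→3, due 39, tardiness 0
#136: 3→8, due 26, tardiness 0
#122: 8→17, due 48, tardiness 0
#108: 17→28, due 49, tardiness 0
#101: 28→40, due 28, tardiness 12
#129: 40→54, due 55, tardiness 0
Sum = 0+0+0+0+12+0 = 12.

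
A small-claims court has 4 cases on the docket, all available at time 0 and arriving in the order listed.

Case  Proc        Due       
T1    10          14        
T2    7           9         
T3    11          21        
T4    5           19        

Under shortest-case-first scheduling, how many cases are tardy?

SPT (increasing processing time): T4 T2 T1 T3.
T4: 0→5, due 19, tardiness 0
T2: 5→12, due 9, tardiness 3
T1: 12→22, due 14, tardiness 8
T3: 22→33, due 21, tardiness 12
Late cases: 3.

3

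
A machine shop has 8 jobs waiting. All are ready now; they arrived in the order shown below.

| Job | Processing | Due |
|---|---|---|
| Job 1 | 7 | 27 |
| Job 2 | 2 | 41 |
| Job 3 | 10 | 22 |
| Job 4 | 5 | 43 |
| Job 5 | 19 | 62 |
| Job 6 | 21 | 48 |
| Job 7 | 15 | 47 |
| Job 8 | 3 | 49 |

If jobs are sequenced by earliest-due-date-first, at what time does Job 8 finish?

EDD (increasing due date): Job 3 Job 1 Job 2 Job 4 Job 7 Job 6 Job 8 Job 5.
Job 3: 0→10
Job 1: 10→17
Job 2: 17→19
Job 4: 19→24
Job 7: 24→39
Job 6: 39→60
Job 8: 60→63

63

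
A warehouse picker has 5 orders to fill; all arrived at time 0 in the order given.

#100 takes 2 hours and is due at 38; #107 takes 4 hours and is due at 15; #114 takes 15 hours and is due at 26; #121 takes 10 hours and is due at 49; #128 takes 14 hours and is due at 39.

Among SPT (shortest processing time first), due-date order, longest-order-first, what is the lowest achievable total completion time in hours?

SPT (increasing processing time): #100 #107 #121 #128 #114.
#100: 0→2
#107: 2→6
#121: 6→16
#128: 16→30
#114: 30→45
Sum = 2+6+16+30+45 = 99.
EDD (increasing due date): #107 #114 #100 #128 #121.
#107: 0→4
#114: 4→19
#100: 19→21
#128: 21→35
#121: 35→45
Sum = 4+19+21+35+45 = 124.
LPT (decreasing processing time): #114 #128 #121 #107 #100.
#114: 0→15
#128: 15→29
#121: 29→39
#107: 39→43
#100: 43→45
Sum = 15+29+39+43+45 = 171.
SPT 99, EDD 124, LPT 171 → minimum 99.

99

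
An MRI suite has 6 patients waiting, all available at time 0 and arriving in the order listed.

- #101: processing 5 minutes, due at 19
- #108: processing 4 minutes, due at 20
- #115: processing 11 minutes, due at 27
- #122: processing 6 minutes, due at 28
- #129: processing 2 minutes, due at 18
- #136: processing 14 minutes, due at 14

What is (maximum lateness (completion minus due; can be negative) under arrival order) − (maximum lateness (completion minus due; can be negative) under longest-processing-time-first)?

4

FIFO (arrival order): #101 #108 #115 #122 #129 #136.
#101: 0→5, due 19, lateness -14
#108: 5→9, due 20, lateness -11
#115: 9→20, due 27, lateness -7
#122: 20→26, due 28, lateness -2
#129: 26→28, due 18, lateness 10
#136: 28→42, due 14, lateness 28
Maximum = 28.
LPT (decreasing processing time): #136 #115 #122 #101 #108 #129.
#136: 0→14, due 14, lateness 0
#115: 14→25, due 27, lateness -2
#122: 25→31, due 28, lateness 3
#101: 31→36, due 19, lateness 17
#108: 36→40, due 20, lateness 20
#129: 40→42, due 18, lateness 24
Maximum = 24.
Difference = 28 − 24 = 4.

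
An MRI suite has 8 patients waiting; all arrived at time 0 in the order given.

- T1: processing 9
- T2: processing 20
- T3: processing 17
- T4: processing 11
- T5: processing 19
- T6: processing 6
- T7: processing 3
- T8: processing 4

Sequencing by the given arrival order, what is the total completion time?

FIFO (arrival order): T1 T2 T3 T4 T5 T6 T7 T8.
T1: 0→9
T2: 9→29
T3: 29→46
T4: 46→57
T5: 57→76
T6: 76→82
T7: 82→85
T8: 85→89
Sum = 9+29+46+57+76+82+85+89 = 473.

473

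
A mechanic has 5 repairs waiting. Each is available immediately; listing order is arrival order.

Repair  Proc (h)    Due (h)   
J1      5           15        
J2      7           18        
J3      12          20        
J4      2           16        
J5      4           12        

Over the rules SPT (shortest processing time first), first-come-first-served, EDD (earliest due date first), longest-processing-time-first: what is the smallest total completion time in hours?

67

SPT (increasing processing time): J4 J5 J1 J2 J3.
J4: 0→2
J5: 2→6
J1: 6→11
J2: 11→18
J3: 18→30
Sum = 2+6+11+18+30 = 67.
FIFO (arrival order): J1 J2 J3 J4 J5.
J1: 0→5
J2: 5→12
J3: 12→24
J4: 24→26
J5: 26→30
Sum = 5+12+24+26+30 = 97.
EDD (increasing due date): J5 J1 J4 J2 J3.
J5: 0→4
J1: 4→9
J4: 9→11
J2: 11→18
J3: 18→30
Sum = 4+9+11+18+30 = 72.
LPT (decreasing processing time): J3 J2 J1 J5 J4.
J3: 0→12
J2: 12→19
J1: 19→24
J5: 24→28
J4: 28→30
Sum = 12+19+24+28+30 = 113.
SPT 67, FIFO 97, EDD 72, LPT 113 → minimum 67.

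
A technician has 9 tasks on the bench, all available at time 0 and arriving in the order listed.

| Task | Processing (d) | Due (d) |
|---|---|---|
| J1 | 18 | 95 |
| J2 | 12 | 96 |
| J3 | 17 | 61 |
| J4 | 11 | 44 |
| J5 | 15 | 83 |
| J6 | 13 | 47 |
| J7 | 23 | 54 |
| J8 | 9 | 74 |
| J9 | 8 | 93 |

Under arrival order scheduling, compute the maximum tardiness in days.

FIFO (arrival order): J1 J2 J3 J4 J5 J6 J7 J8 J9.
J1: 0→18, due 95, tardiness 0
J2: 18→30, due 96, tardiness 0
J3: 30→47, due 61, tardiness 0
J4: 47→58, due 44, tardiness 14
J5: 58→73, due 83, tardiness 0
J6: 73→86, due 47, tardiness 39
J7: 86→109, due 54, tardiness 55
J8: 109→118, due 74, tardiness 44
J9: 118→126, due 93, tardiness 33
Maximum = 55.

55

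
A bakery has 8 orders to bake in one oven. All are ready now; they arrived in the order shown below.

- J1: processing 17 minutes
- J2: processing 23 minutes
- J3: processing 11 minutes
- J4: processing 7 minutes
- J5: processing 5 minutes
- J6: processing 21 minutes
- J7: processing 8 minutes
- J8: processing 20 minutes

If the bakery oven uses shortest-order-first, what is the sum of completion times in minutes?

385

SPT (increasing processing time): J5 J4 J7 J3 J1 J8 J6 J2.
J5: 0→5
J4: 5→12
J7: 12→20
J3: 20→31
J1: 31→48
J8: 48→68
J6: 68→89
J2: 89→112
Sum = 5+12+20+31+48+68+89+112 = 385.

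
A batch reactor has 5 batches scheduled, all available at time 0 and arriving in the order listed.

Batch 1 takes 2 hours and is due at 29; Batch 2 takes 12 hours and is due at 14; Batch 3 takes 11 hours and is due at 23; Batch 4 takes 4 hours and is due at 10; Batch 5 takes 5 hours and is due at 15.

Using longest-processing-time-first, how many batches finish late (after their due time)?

LPT (decreasing processing time): Batch 2 Batch 3 Batch 5 Batch 4 Batch 1.
Batch 2: 0→12, due 14, tardiness 0
Batch 3: 12→23, due 23, tardiness 0
Batch 5: 23→28, due 15, tardiness 13
Batch 4: 28→32, due 10, tardiness 22
Batch 1: 32→34, due 29, tardiness 5
Late batches: 3.

3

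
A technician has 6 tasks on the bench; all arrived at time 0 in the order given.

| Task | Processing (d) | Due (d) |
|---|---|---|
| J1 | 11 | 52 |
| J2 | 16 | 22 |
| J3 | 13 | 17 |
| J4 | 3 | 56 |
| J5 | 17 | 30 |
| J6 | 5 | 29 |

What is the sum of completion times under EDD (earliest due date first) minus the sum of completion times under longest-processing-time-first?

EDD (increasing due date): J3 J2 J6 J5 J1 J4.
J3: 0→13
J2: 13→29
J6: 29→34
J5: 34→51
J1: 51→62
J4: 62→65
Sum = 13+29+34+51+62+65 = 254.
LPT (decreasing processing time): J5 J2 J3 J1 J6 J4.
J5: 0→17
J2: 17→33
J3: 33→46
J1: 46→57
J6: 57→62
J4: 62→65
Sum = 17+33+46+57+62+65 = 280.
Difference = 254 − 280 = -26.

-26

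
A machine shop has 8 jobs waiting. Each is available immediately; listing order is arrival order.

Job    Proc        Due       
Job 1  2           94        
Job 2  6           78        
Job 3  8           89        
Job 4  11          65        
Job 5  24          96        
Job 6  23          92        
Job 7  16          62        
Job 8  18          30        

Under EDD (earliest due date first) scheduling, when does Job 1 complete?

EDD (increasing due date): Job 8 Job 7 Job 4 Job 2 Job 3 Job 6 Job 1 Job 5.
Job 8: 0→18
Job 7: 18→34
Job 4: 34→45
Job 2: 45→51
Job 3: 51→59
Job 6: 59→82
Job 1: 82→84

84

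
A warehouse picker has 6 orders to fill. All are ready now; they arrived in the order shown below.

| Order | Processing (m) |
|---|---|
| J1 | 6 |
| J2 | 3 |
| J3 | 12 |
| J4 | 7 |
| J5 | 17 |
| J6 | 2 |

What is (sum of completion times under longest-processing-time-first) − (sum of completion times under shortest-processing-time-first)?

LPT (decreasing processing time): J5 J3 J4 J1 J2 J6.
J5: 0→17
J3: 17→29
J4: 29→36
J1: 36→42
J2: 42→45
J6: 45→47
Sum = 17+29+36+42+45+47 = 216.
SPT (increasing processing time): J6 J2 J1 J4 J3 J5.
J6: 0→2
J2: 2→5
J1: 5→11
J4: 11→18
J3: 18→30
J5: 30→47
Sum = 2+5+11+18+30+47 = 113.
Difference = 216 − 113 = 103.

103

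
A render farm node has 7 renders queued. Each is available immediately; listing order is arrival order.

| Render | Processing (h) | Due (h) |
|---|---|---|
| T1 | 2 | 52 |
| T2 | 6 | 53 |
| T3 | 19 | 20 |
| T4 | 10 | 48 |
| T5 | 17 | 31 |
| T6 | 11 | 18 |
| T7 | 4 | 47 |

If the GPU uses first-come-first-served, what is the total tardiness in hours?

99

FIFO (arrival order): T1 T2 T3 T4 T5 T6 T7.
T1: 0→2, due 52, tardiness 0
T2: 2→8, due 53, tardiness 0
T3: 8→27, due 20, tardiness 7
T4: 27→37, due 48, tardiness 0
T5: 37→54, due 31, tardiness 23
T6: 54→65, due 18, tardiness 47
T7: 65→69, due 47, tardiness 22
Sum = 0+0+7+0+23+47+22 = 99.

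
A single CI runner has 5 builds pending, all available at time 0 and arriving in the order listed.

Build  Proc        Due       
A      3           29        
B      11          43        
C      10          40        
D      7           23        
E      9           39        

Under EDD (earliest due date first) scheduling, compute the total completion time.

EDD (increasing due date): D A E C B.
D: 0→7
A: 7→10
E: 10→19
C: 19→29
B: 29→40
Sum = 7+10+19+29+40 = 105.

105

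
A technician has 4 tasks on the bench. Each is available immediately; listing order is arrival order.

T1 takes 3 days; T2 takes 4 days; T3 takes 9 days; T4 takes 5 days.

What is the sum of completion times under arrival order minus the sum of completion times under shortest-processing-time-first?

4

FIFO (arrival order): T1 T2 T3 T4.
T1: 0→3
T2: 3→7
T3: 7→16
T4: 16→21
Sum = 3+7+16+21 = 47.
SPT (increasing processing time): T1 T2 T4 T3.
T1: 0→3
T2: 3→7
T4: 7→12
T3: 12→21
Sum = 3+7+12+21 = 43.
Difference = 47 − 43 = 4.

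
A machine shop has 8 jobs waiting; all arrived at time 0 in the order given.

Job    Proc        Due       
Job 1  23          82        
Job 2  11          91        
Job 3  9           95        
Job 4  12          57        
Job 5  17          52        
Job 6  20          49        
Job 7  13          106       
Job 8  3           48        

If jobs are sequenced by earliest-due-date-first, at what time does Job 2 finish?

EDD (increasing due date): Job 8 Job 6 Job 5 Job 4 Job 1 Job 2 Job 3 Job 7.
Job 8: 0→3
Job 6: 3→23
Job 5: 23→40
Job 4: 40→52
Job 1: 52→75
Job 2: 75→86

86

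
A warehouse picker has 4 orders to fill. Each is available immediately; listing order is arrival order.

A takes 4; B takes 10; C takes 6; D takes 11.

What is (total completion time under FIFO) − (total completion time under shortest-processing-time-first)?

FIFO (arrival order): A B C D.
A: 0→4
B: 4→14
C: 14→20
D: 20→31
Sum = 4+14+20+31 = 69.
SPT (increasing processing time): A C B D.
A: 0→4
C: 4→10
B: 10→20
D: 20→31
Sum = 4+10+20+31 = 65.
Difference = 69 − 65 = 4.

4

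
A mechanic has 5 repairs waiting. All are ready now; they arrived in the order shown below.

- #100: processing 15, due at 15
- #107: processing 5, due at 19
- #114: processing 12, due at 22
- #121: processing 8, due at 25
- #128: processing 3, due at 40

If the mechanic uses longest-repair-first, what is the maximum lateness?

21

LPT (decreasing processing time): #100 #114 #121 #107 #128.
#100: 0→15, due 15, lateness 0
#114: 15→27, due 22, lateness 5
#121: 27→35, due 25, lateness 10
#107: 35→40, due 19, lateness 21
#128: 40→43, due 40, lateness 3
Maximum = 21.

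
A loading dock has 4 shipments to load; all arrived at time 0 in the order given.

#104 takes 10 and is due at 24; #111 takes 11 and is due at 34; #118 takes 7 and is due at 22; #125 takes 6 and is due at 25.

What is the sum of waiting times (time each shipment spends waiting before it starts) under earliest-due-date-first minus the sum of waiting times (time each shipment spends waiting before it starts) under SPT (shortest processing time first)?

EDD (increasing due date): #118 #104 #125 #111.
#118: waits 0, runs 0→7
#104: waits 7, runs 7→17
#125: waits 17, runs 17→23
#111: waits 23, runs 23→34
Sum = 0+7+17+23 = 47.
SPT (increasing processing time): #125 #118 #104 #111.
#125: waits 0, runs 0→6
#118: waits 6, runs 6→13
#104: waits 13, runs 13→23
#111: waits 23, runs 23→34
Sum = 0+6+13+23 = 42.
Difference = 47 − 42 = 5.

5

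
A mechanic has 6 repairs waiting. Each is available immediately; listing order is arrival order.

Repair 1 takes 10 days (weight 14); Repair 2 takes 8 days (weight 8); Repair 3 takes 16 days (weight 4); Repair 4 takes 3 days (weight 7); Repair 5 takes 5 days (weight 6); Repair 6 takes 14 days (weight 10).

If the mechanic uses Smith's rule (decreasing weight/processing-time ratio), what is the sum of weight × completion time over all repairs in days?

WSPT (decreasing weight/processing-time ratio): Repair 4 Repair 1 Repair 5 Repair 2 Repair 6 Repair 3.
Repair 4: finishes 3, weight 7, w·C = 21
Repair 1: finishes 13, weight 14, w·C = 182
Repair 5: finishes 18, weight 6, w·C = 108
Repair 2: finishes 26, weight 8, w·C = 208
Repair 6: finishes 40, weight 10, w·C = 400
Repair 3: finishes 56, weight 4, w·C = 224
Sum = 21+182+108+208+400+224 = 1143.

1143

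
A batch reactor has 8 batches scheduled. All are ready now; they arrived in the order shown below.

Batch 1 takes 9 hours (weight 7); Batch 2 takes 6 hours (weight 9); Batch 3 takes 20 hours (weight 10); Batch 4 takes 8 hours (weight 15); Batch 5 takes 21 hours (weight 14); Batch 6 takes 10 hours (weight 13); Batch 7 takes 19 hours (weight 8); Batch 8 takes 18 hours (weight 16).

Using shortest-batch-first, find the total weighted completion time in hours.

SPT (increasing processing time): Batch 2 Batch 4 Batch 1 Batch 6 Batch 8 Batch 7 Batch 3 Batch 5.
Batch 2: finishes 6, weight 9, w·C = 54
Batch 4: finishes 14, weight 15, w·C = 210
Batch 1: finishes 23, weight 7, w·C = 161
Batch 6: finishes 33, weight 13, w·C = 429
Batch 8: finishes 51, weight 16, w·C = 816
Batch 7: finishes 70, weight 8, w·C = 560
Batch 3: finishes 90, weight 10, w·C = 900
Batch 5: finishes 111, weight 14, w·C = 1554
Sum = 54+210+161+429+816+560+900+1554 = 4684.

4684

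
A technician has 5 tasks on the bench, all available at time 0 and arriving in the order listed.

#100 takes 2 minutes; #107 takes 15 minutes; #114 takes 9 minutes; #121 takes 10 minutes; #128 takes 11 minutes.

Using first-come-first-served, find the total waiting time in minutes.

FIFO (arrival order): #100 #107 #114 #121 #128.
#100: waits 0, runs 0→2
#107: waits 2, runs 2→17
#114: waits 17, runs 17→26
#121: waits 26, runs 26→36
#128: waits 36, runs 36→47
Sum = 0+2+17+26+36 = 81.

81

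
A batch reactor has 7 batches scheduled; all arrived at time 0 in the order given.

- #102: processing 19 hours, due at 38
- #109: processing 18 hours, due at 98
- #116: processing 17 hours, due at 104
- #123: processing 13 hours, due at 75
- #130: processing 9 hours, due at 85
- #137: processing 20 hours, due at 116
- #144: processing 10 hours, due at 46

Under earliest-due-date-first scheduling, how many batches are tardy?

EDD (increasing due date): #102 #144 #123 #130 #109 #116 #137.
#102: 0→19, due 38, tardiness 0
#144: 19→29, due 46, tardiness 0
#123: 29→42, due 75, tardiness 0
#130: 42→51, due 85, tardiness 0
#109: 51→69, due 98, tardiness 0
#116: 69→86, due 104, tardiness 0
#137: 86→106, due 116, tardiness 0
Late batches: 0.

0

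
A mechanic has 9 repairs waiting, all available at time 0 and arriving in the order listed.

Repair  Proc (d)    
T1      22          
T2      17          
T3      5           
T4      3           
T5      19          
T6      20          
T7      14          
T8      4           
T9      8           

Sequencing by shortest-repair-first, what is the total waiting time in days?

SPT (increasing processing time): T4 T8 T3 T9 T7 T2 T5 T6 T1.
T4: waits 0, runs 0→3
T8: waits 3, runs 3→7
T3: waits 7, runs 7→12
T9: waits 12, runs 12→20
T7: waits 20, runs 20→34
T2: waits 34, runs 34→51
T5: waits 51, runs 51→70
T6: waits 70, runs 70→90
T1: waits 90, runs 90→112
Sum = 0+3+7+12+20+34+51+70+90 = 287.

287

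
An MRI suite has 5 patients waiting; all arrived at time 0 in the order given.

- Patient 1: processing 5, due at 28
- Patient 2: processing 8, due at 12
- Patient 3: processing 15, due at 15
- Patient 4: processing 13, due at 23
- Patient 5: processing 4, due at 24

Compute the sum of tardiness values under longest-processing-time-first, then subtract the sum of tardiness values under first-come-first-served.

10

LPT (decreasing processing time): Patient 3 Patient 4 Patient 2 Patient 1 Patient 5.
Patient 3: 0→15, due 15, tardiness 0
Patient 4: 15→28, due 23, tardiness 5
Patient 2: 28→36, due 12, tardiness 24
Patient 1: 36→41, due 28, tardiness 13
Patient 5: 41→45, due 24, tardiness 21
Sum = 0+5+24+13+21 = 63.
FIFO (arrival order): Patient 1 Patient 2 Patient 3 Patient 4 Patient 5.
Patient 1: 0→5, due 28, tardiness 0
Patient 2: 5→13, due 12, tardiness 1
Patient 3: 13→28, due 15, tardiness 13
Patient 4: 28→41, due 23, tardiness 18
Patient 5: 41→45, due 24, tardiness 21
Sum = 0+1+13+18+21 = 53.
Difference = 63 − 53 = 10.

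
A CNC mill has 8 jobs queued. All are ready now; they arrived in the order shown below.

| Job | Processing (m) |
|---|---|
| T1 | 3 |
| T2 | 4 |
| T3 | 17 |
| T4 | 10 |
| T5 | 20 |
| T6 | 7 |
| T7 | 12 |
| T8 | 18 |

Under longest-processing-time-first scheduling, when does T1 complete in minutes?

91

LPT (decreasing processing time): T5 T8 T3 T7 T4 T6 T2 T1.
T5: 0→20
T8: 20→38
T3: 38→55
T7: 55→67
T4: 67→77
T6: 77→84
T2: 84→88
T1: 88→91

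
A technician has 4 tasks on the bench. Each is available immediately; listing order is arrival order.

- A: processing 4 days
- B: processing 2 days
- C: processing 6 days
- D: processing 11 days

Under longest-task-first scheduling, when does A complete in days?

LPT (decreasing processing time): D C A B.
D: 0→11
C: 11→17
A: 17→21

21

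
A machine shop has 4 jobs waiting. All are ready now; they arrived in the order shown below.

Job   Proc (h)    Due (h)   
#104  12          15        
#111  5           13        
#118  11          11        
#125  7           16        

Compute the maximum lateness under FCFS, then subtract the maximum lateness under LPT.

FIFO (arrival order): #104 #111 #118 #125.
#104: 0→12, due 15, lateness -3
#111: 12→17, due 13, lateness 4
#118: 17→28, due 11, lateness 17
#125: 28→35, due 16, lateness 19
Maximum = 19.
LPT (decreasing processing time): #104 #118 #125 #111.
#104: 0→12, due 15, lateness -3
#118: 12→23, due 11, lateness 12
#125: 23→30, due 16, lateness 14
#111: 30→35, due 13, lateness 22
Maximum = 22.
Difference = 19 − 22 = -3.

-3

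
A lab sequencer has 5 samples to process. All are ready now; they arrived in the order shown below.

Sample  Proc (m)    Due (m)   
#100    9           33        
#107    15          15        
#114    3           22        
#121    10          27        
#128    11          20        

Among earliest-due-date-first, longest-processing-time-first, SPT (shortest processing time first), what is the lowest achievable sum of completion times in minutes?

EDD (increasing due date): #107 #128 #114 #121 #100.
#107: 0→15
#128: 15→26
#114: 26→29
#121: 29→39
#100: 39→48
Sum = 15+26+29+39+48 = 157.
LPT (decreasing processing time): #107 #128 #121 #100 #114.
#107: 0→15
#128: 15→26
#121: 26→36
#100: 36→45
#114: 45→48
Sum = 15+26+36+45+48 = 170.
SPT (increasing processing time): #114 #100 #121 #128 #107.
#114: 0→3
#100: 3→12
#121: 12→22
#128: 22→33
#107: 33→48
Sum = 3+12+22+33+48 = 118.
EDD 157, LPT 170, SPT 118 → minimum 118.

118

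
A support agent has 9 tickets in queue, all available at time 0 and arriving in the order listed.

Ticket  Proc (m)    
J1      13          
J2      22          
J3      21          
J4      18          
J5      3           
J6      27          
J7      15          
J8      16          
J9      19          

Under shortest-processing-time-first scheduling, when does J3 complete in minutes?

SPT (increasing processing time): J5 J1 J7 J8 J4 J9 J3 J2 J6.
J5: 0→3
J1: 3→16
J7: 16→31
J8: 31→47
J4: 47→65
J9: 65→84
J3: 84→105

105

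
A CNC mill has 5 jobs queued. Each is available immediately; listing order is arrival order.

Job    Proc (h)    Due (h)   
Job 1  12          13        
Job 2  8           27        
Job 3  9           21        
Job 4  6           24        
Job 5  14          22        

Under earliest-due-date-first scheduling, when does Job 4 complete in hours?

EDD (increasing due date): Job 1 Job 3 Job 5 Job 4 Job 2.
Job 1: 0→12
Job 3: 12→21
Job 5: 21→35
Job 4: 35→41

41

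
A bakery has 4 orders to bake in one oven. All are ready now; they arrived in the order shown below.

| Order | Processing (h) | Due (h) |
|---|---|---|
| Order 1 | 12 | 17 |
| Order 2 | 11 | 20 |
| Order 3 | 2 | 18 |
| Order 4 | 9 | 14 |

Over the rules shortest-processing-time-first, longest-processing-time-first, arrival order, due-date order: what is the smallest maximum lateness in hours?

14

SPT (increasing processing time): Order 3 Order 4 Order 2 Order 1.
Order 3: 0→2, due 18, lateness -16
Order 4: 2→11, due 14, lateness -3
Order 2: 11→22, due 20, lateness 2
Order 1: 22→34, due 17, lateness 17
Maximum = 17.
LPT (decreasing processing time): Order 1 Order 2 Order 4 Order 3.
Order 1: 0→12, due 17, lateness -5
Order 2: 12→23, due 20, lateness 3
Order 4: 23→32, due 14, lateness 18
Order 3: 32→34, due 18, lateness 16
Maximum = 18.
FIFO (arrival order): Order 1 Order 2 Order 3 Order 4.
Order 1: 0→12, due 17, lateness -5
Order 2: 12→23, due 20, lateness 3
Order 3: 23→25, due 18, lateness 7
Order 4: 25→34, due 14, lateness 20
Maximum = 20.
EDD (increasing due date): Order 4 Order 1 Order 3 Order 2.
Order 4: 0→9, due 14, lateness -5
Order 1: 9→21, due 17, lateness 4
Order 3: 21→23, due 18, lateness 5
Order 2: 23→34, due 20, lateness 14
Maximum = 14.
SPT 17, LPT 18, FIFO 20, EDD 14 → minimum 14.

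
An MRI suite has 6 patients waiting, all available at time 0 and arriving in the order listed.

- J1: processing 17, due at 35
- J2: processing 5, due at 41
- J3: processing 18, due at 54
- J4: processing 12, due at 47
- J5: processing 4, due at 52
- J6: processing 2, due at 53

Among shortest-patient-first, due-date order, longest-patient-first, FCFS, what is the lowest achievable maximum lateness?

SPT (increasing processing time): J6 J5 J2 J4 J1 J3.
J6: 0→2, due 53, lateness -51
J5: 2→6, due 52, lateness -46
J2: 6→11, due 41, lateness -30
J4: 11→23, due 47, lateness -24
J1: 23→40, due 35, lateness 5
J3: 40→58, due 54, lateness 4
Maximum = 5.
EDD (increasing due date): J1 J2 J4 J5 J6 J3.
J1: 0→17, due 35, lateness -18
J2: 17→22, due 41, lateness -19
J4: 22→34, due 47, lateness -13
J5: 34→38, due 52, lateness -14
J6: 38→40, due 53, lateness -13
J3: 40→58, due 54, lateness 4
Maximum = 4.
LPT (decreasing processing time): J3 J1 J4 J2 J5 J6.
J3: 0→18, due 54, lateness -36
J1: 18→35, due 35, lateness 0
J4: 35→47, due 47, lateness 0
J2: 47→52, due 41, lateness 11
J5: 52→56, due 52, lateness 4
J6: 56→58, due 53, lateness 5
Maximum = 11.
FIFO (arrival order): J1 J2 J3 J4 J5 J6.
J1: 0→17, due 35, lateness -18
J2: 17→22, due 41, lateness -19
J3: 22→40, due 54, lateness -14
J4: 40→52, due 47, lateness 5
J5: 52→56, due 52, lateness 4
J6: 56→58, due 53, lateness 5
Maximum = 5.
SPT 5, EDD 4, LPT 11, FIFO 5 → minimum 4.

4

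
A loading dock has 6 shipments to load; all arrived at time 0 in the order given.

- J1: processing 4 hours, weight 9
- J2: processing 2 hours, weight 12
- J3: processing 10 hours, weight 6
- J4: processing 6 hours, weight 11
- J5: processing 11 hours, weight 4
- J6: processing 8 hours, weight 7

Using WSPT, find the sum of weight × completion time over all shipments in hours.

694

WSPT (decreasing weight/processing-time ratio): J2 J1 J4 J6 J3 J5.
J2: finishes 2, weight 12, w·C = 24
J1: finishes 6, weight 9, w·C = 54
J4: finishes 12, weight 11, w·C = 132
J6: finishes 20, weight 7, w·C = 140
J3: finishes 30, weight 6, w·C = 180
J5: finishes 41, weight 4, w·C = 164
Sum = 24+54+132+140+180+164 = 694.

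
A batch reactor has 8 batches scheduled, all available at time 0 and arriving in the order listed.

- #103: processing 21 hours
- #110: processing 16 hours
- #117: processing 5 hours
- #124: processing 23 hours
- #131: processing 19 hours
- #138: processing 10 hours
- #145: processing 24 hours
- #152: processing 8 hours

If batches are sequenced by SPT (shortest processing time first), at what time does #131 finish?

SPT (increasing processing time): #117 #152 #138 #110 #131 #103 #124 #145.
#117: 0→5
#152: 5→13
#138: 13→23
#110: 23→39
#131: 39→58

58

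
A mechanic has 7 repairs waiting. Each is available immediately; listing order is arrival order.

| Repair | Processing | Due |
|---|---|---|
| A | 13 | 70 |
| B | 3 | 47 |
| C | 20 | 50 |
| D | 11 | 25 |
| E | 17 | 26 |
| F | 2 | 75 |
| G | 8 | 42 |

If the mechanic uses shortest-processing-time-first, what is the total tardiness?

SPT (increasing processing time): F B G D A E C.
F: 0→2, due 75, tardiness 0
B: 2→5, due 47, tardiness 0
G: 5→13, due 42, tardiness 0
D: 13→24, due 25, tardiness 0
A: 24→37, due 70, tardiness 0
E: 37→54, due 26, tardiness 28
C: 54→74, due 50, tardiness 24
Sum = 0+0+0+0+0+28+24 = 52.

52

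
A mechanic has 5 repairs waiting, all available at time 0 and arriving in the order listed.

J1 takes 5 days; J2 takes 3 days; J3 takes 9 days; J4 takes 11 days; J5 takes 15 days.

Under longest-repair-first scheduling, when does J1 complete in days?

40

LPT (decreasing processing time): J5 J4 J3 J1 J2.
J5: 0→15
J4: 15→26
J3: 26→35
J1: 35→40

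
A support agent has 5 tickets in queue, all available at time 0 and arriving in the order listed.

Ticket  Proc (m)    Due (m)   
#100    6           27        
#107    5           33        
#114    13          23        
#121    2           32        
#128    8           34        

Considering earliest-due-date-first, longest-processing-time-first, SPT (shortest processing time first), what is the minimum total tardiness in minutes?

EDD (increasing due date): #114 #100 #121 #107 #128.
#114: 0→13, due 23, tardiness 0
#100: 13→19, due 27, tardiness 0
#121: 19→21, due 32, tardiness 0
#107: 21→26, due 33, tardiness 0
#128: 26→34, due 34, tardiness 0
Sum = 0+0+0+0+0 = 0.
LPT (decreasing processing time): #114 #128 #100 #107 #121.
#114: 0→13, due 23, tardiness 0
#128: 13→21, due 34, tardiness 0
#100: 21→27, due 27, tardiness 0
#107: 27→32, due 33, tardiness 0
#121: 32→34, due 32, tardiness 2
Sum = 0+0+0+0+2 = 2.
SPT (increasing processing time): #121 #107 #100 #128 #114.
#121: 0→2, due 32, tardiness 0
#107: 2→7, due 33, tardiness 0
#100: 7→13, due 27, tardiness 0
#128: 13→21, due 34, tardiness 0
#114: 21→34, due 23, tardiness 11
Sum = 0+0+0+0+11 = 11.
EDD 0, LPT 2, SPT 11 → minimum 0.

0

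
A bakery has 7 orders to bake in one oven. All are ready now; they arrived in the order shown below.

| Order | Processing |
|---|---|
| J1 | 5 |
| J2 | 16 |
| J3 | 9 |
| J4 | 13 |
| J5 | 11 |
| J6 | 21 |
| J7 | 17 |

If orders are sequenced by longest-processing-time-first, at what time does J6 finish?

LPT (decreasing processing time): J6 J7 J2 J4 J5 J3 J1.
J6: 0→21

21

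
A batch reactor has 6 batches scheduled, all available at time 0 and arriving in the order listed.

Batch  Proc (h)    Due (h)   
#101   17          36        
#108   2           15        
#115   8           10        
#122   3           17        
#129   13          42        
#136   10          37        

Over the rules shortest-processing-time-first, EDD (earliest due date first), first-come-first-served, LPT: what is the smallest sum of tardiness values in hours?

14

SPT (increasing processing time): #108 #122 #115 #136 #129 #101.
#108: 0→2, due 15, tardiness 0
#122: 2→5, due 17, tardiness 0
#115: 5→13, due 10, tardiness 3
#136: 13→23, due 37, tardiness 0
#129: 23→36, due 42, tardiness 0
#101: 36→53, due 36, tardiness 17
Sum = 0+0+3+0+0+17 = 20.
EDD (increasing due date): #115 #108 #122 #101 #136 #129.
#115: 0→8, due 10, tardiness 0
#108: 8→10, due 15, tardiness 0
#122: 10→13, due 17, tardiness 0
#101: 13→30, due 36, tardiness 0
#136: 30→40, due 37, tardiness 3
#129: 40→53, due 42, tardiness 11
Sum = 0+0+0+0+3+11 = 14.
FIFO (arrival order): #101 #108 #115 #122 #129 #136.
#101: 0→17, due 36, tardiness 0
#108: 17→19, due 15, tardiness 4
#115: 19→27, due 10, tardiness 17
#122: 27→30, due 17, tardiness 13
#129: 30→43, due 42, tardiness 1
#136: 43→53, due 37, tardiness 16
Sum = 0+4+17+13+1+16 = 51.
LPT (decreasing processing time): #101 #129 #136 #115 #122 #108.
#101: 0→17, due 36, tardiness 0
#129: 17→30, due 42, tardiness 0
#136: 30→40, due 37, tardiness 3
#115: 40→48, due 10, tardiness 38
#122: 48→51, due 17, tardiness 34
#108: 51→53, due 15, tardiness 38
Sum = 0+0+3+38+34+38 = 113.
SPT 20, EDD 14, FIFO 51, LPT 113 → minimum 14.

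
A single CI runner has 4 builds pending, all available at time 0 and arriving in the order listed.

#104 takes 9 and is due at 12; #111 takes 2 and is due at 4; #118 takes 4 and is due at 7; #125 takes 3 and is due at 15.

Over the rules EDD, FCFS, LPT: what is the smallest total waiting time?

EDD (increasing due date): #111 #118 #104 #125.
#111: waits 0, runs 0→2
#118: waits 2, runs 2→6
#104: waits 6, runs 6→15
#125: waits 15, runs 15→18
Sum = 0+2+6+15 = 23.
FIFO (arrival order): #104 #111 #118 #125.
#104: waits 0, runs 0→9
#111: waits 9, runs 9→11
#118: waits 11, runs 11→15
#125: waits 15, runs 15→18
Sum = 0+9+11+15 = 35.
LPT (decreasing processing time): #104 #118 #125 #111.
#104: waits 0, runs 0→9
#118: waits 9, runs 9→13
#125: waits 13, runs 13→16
#111: waits 16, runs 16→18
Sum = 0+9+13+16 = 38.
EDD 23, FIFO 35, LPT 38 → minimum 23.

23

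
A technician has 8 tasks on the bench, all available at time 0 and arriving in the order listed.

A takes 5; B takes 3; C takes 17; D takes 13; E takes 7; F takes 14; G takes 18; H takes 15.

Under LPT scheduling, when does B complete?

92

LPT (decreasing processing time): G C H F D E A B.
G: 0→18
C: 18→35
H: 35→50
F: 50→64
D: 64→77
E: 77→84
A: 84→89
B: 89→92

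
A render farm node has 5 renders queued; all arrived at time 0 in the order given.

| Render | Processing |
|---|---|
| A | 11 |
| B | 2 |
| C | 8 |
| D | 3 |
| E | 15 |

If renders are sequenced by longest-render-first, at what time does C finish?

34

LPT (decreasing processing time): E A C D B.
E: 0→15
A: 15→26
C: 26→34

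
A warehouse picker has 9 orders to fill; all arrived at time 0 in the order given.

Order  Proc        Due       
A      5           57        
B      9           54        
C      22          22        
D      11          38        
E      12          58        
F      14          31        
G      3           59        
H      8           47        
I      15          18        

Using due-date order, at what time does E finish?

EDD (increasing due date): I C F D H B A E G.
I: 0→15
C: 15→37
F: 37→51
D: 51→62
H: 62→70
B: 70→79
A: 79→84
E: 84→96

96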